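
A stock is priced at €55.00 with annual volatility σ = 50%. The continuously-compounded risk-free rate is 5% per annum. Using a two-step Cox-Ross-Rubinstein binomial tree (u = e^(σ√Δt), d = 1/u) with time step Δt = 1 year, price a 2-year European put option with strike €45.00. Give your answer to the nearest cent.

CRR parameters: u = e^(σ√Δt) = e^(0.5·√1) = 1.6487, d = 1/u = 0.6065
Per-period rate: rΔt = 0.05·1 = 0.05, so R = e^0.05 = 1.0513
Risk-neutral probability p = (e^0.05 − 0.6065)/(1.6487 − 0.6065) = 0.4447/1.0422 = 0.4267
Terminal stock prices: S_uu = 149.5, S_ud = 55, S_dd = 20.23
Terminal payoffs (K − S): max(-104.5, 0) = 0, max(-10, 0) = 0, max(24.77, 0) = 24.77
Node u (S = 90.68): V_u = e^(−0.05)·[0.4267·0.0000 + 0.5733·0.0000] = 0.0000
Node d (S = 33.36): V_d = e^(−0.05)·[0.4267·0.0000 + 0.5733·24.7666] = 13.5054
Node 0 (S = 55): V_0 = e^(−0.05)·[0.4267·0.0000 + 0.5733·13.5054] = 7.3646

€7.36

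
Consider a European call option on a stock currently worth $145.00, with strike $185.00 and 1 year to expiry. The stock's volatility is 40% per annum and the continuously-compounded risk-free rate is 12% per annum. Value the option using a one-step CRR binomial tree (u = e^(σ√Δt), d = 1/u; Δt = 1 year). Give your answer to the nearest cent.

$15.46

CRR parameters: u = e^(σ√Δt) = e^(0.4·√1) = 1.4918, d = 1/u = 0.6703
Per-period rate: rΔt = 0.12·1 = 0.12, so R = e^0.12 = 1.1275
Risk-neutral probability p = (e^0.12 − 0.6703)/(1.4918 − 0.6703) = 0.4572/0.8215 = 0.5565
Terminal stock prices: S_u = 216.3, S_d = 97.2
Terminal payoffs (S − K): max(31.31, 0) = 31.31, max(-87.8, 0) = 0
Node 0 (S = 145): V_0 = e^(−0.12)·[0.5565·31.3146 + 0.4435·0.0000] = 15.4563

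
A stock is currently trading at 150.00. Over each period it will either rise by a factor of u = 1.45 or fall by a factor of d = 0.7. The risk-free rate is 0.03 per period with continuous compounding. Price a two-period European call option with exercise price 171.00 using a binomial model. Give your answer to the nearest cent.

Risk-neutral probability p = (e^0.03 − 0.7)/(1.45 − 0.7) = 0.3305/0.7500 = 0.4406
Terminal stock prices: S_uu = 315.4, S_ud = 152.2, S_dd = 73.5
Terminal payoffs (S − K): max(144.4, 0) = 144.4, max(-18.75, 0) = 0, max(-97.5, 0) = 0
Node u (S = 217.5): V_u = e^(−0.03)·[0.4406·144.3750 + 0.5594·0.0000] = 61.7325
Node d (S = 105): V_d = e^(−0.03)·[0.4406·0.0000 + 0.5594·0.0000] = 0.0000
Node 0 (S = 150): V_0 = e^(−0.03)·[0.4406·61.7325 + 0.5594·0.0000] = 26.3958

26.40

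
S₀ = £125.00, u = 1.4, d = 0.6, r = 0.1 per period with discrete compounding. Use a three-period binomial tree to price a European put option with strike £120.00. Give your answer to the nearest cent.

£14.98

Risk-neutral probability p = (1 + 0.1 − 0.6)/(1.4 − 0.6) = 0.5000/0.8000 = 0.6250
Terminal stock prices: S_uuu = 343, S_uud = 147, S_udd = 63, S_ddd = 27
Terminal payoffs (K − S): max(-223, 0) = 0, max(-27, 0) = 0, max(57, 0) = 57, max(93, 0) = 93
Node uu (S = 245): V_uu = 1/1.1·[0.6250·0.0000 + 0.3750·0.0000] = 0.0000
Node ud (S = 105): V_ud = 1/1.1·[0.6250·0.0000 + 0.3750·57.0000] = 19.4318
Node dd (S = 45): V_dd = 1/1.1·[0.6250·57.0000 + 0.3750·93.0000] = 64.0909
Node u (S = 175): V_u = 1/1.1·[0.6250·0.0000 + 0.3750·19.4318] = 6.6245
Node d (S = 75): V_d = 1/1.1·[0.6250·19.4318 + 0.3750·64.0909] = 32.8900
Node 0 (S = 125): V_0 = 1/1.1·[0.6250·6.6245 + 0.3750·32.8900] = 14.9764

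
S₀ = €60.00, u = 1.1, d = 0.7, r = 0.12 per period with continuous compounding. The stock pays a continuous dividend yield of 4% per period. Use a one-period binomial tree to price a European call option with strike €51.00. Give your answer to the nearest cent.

€12.75

Per-period risk-free factor R = e^0.12 = 1.1275; dividend-adjusted growth = e^(0.12−0.04) = 1.0833.
Risk-neutral probability p = (1.0833 − 0.7)/(1.1 − 0.7) = 0.3833/0.4000 = 0.9582
Terminal stock prices: S_u = 66, S_d = 42
Terminal payoffs (S − K): max(15, 0) = 15, max(-9, 0) = 0
Node 0 (S = 60): V_0 = e^(−0.12)·[0.9582·15.0000 + 0.0418·0.0000] = 12.7479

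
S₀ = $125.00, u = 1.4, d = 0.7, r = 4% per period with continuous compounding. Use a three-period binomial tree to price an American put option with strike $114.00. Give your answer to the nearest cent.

$19.25

Risk-neutral probability p = (e^0.04 − 0.7)/(1.4 − 0.7) = 0.3408/0.7000 = 0.4869
Terminal stock prices: S_uuu = 343, S_uud = 171.5, S_udd = 85.75, S_ddd = 42.87
Terminal payoffs (K − S): max(-229, 0) = 0, max(-57.5, 0) = 0, max(28.25, 0) = 28.25, max(71.12, 0) = 71.12
Node uu (S = 245): continuation = e^(−0.04)·[0.4869·0.0000 + 0.5131·0.0000] = 0.0000; exercise value = 0.0000 ≤ continuation, so V_uu = 0.0000
Node ud (S = 122.5): continuation = e^(−0.04)·[0.4869·0.0000 + 0.5131·28.2500] = 13.9275; exercise value = 0.0000 ≤ continuation, so V_ud = 13.9275
Node dd (S = 61.25): continuation = e^(−0.04)·[0.4869·28.2500 + 0.5131·71.1250] = 48.2800; exercise value = 52.7500 > continuation, so V_dd = 52.7500 (exercise)
Node u (S = 175): continuation = e^(−0.04)·[0.4869·0.0000 + 0.5131·13.9275] = 6.8663; exercise value = 0.0000 ≤ continuation, so V_u = 6.8663
Node d (S = 87.5): continuation = e^(−0.04)·[0.4869·13.9275 + 0.5131·52.7500] = 32.5212; exercise value = 26.5000 ≤ continuation, so V_d = 32.5212
Node 0 (S = 125): continuation = e^(−0.04)·[0.4869·6.8663 + 0.5131·32.5212] = 19.2451; exercise value = 0.0000 ≤ continuation, so V_0 = 19.2451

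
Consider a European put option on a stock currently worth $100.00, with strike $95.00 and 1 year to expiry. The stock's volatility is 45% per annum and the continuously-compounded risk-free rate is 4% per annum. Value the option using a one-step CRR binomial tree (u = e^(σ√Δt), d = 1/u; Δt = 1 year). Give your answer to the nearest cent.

CRR parameters: u = e^(σ√Δt) = e^(0.45·√1) = 1.5683, d = 1/u = 0.6376
Per-period rate: rΔt = 0.04·1 = 0.04, so R = e^0.04 = 1.0408
Risk-neutral probability p = (e^0.04 − 0.6376)/(1.5683 − 0.6376) = 0.4032/0.9307 = 0.4332
Terminal stock prices: S_u = 156.8, S_d = 63.76
Terminal payoffs (K − S): max(-61.83, 0) = 0, max(31.24, 0) = 31.24
Node 0 (S = 100): V_0 = e^(−0.04)·[0.4332·0.0000 + 0.5668·31.2372] = 17.0107

$17.01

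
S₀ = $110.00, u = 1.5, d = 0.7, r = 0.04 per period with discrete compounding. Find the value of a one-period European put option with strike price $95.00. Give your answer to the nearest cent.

$9.95

Risk-neutral probability p = (1 + 0.04 − 0.7)/(1.5 − 0.7) = 0.3400/0.8000 = 0.4250
Terminal stock prices: S_u = 165, S_d = 77
Terminal payoffs (K − S): max(-70, 0) = 0, max(18, 0) = 18
Node 0 (S = 110): V_0 = 1/1.04·[0.4250·0.0000 + 0.5750·18.0000] = 9.9519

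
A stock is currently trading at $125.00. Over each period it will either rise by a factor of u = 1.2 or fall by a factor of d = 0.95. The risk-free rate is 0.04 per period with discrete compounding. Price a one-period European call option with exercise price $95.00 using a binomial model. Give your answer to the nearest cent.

$33.65

Risk-neutral probability p = (1 + 0.04 − 0.95)/(1.2 − 0.95) = 0.0900/0.2500 = 0.3600
Terminal stock prices: S_u = 150, S_d = 118.8
Terminal payoffs (S − K): max(55, 0) = 55, max(23.75, 0) = 23.75
Node 0 (S = 125): V_0 = 1/1.04·[0.3600·55.0000 + 0.6400·23.7500] = 33.6538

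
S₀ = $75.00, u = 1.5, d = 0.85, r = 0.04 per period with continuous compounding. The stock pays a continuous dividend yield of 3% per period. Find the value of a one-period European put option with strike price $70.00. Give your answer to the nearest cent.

Per-period risk-free factor R = e^0.04 = 1.0408; dividend-adjusted growth = e^(0.04−0.03) = 1.0101.
Risk-neutral probability p = (1.0101 − 0.85)/(1.5 − 0.85) = 0.1601/0.6500 = 0.2462
Terminal stock prices: S_u = 112.5, S_d = 63.75
Terminal payoffs (K − S): max(-42.5, 0) = 0, max(6.25, 0) = 6.25
Node 0 (S = 75): V_0 = e^(−0.04)·[0.2462·0.0000 + 0.7538·6.2500] = 4.5263

$4.53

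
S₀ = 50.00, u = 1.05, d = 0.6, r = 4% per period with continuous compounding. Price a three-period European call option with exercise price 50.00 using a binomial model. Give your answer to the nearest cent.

Risk-neutral probability p = (e^0.04 − 0.6)/(1.05 − 0.6) = 0.4408/0.4500 = 0.9796
Terminal stock prices: S_uuu = 57.88, S_uud = 33.07, S_udd = 18.9, S_ddd = 10.8
Terminal payoffs (S − K): max(7.881, 0) = 7.881, max(-16.93, 0) = 0, max(-31.1, 0) = 0, max(-39.2, 0) = 0
Node uu (S = 55.12): V_uu = e^(−0.04)·[0.9796·7.8813 + 0.0204·0.0000] = 7.4176
Node ud (S = 31.5): V_ud = e^(−0.04)·[0.9796·0.0000 + 0.0204·0.0000] = 0.0000
Node dd (S = 18): V_dd = e^(−0.04)·[0.9796·0.0000 + 0.0204·0.0000] = 0.0000
Node u (S = 52.5): V_u = e^(−0.04)·[0.9796·7.4176 + 0.0204·0.0000] = 6.9812
Node d (S = 30): V_d = e^(−0.04)·[0.9796·0.0000 + 0.0204·0.0000] = 0.0000
Node 0 (S = 50): V_0 = e^(−0.04)·[0.9796·6.9812 + 0.0204·0.0000] = 6.5705

6.57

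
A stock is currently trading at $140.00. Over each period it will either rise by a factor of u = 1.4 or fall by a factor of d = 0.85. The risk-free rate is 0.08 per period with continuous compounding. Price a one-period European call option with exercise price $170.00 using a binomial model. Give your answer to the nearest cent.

Risk-neutral probability p = (e^0.08 − 0.85)/(1.4 − 0.85) = 0.2333/0.5500 = 0.4242
Terminal stock prices: S_u = 196, S_d = 119
Terminal payoffs (S − K): max(26, 0) = 26, max(-51, 0) = 0
Node 0 (S = 140): V_0 = e^(−0.08)·[0.4242·26.0000 + 0.5758·0.0000] = 10.1802

$10.18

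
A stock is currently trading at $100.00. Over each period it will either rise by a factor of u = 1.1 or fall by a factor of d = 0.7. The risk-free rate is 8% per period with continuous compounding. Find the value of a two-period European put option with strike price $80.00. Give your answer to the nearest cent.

Risk-neutral probability p = (e^0.08 − 0.7)/(1.1 − 0.7) = 0.3833/0.4000 = 0.9582
Terminal stock prices: S_uu = 121, S_ud = 77, S_dd = 49
Terminal payoffs (K − S): max(-41, 0) = 0, max(3, 0) = 3, max(31, 0) = 31
Node u (S = 110): V_u = e^(−0.08)·[0.9582·0.0000 + 0.0418·3.0000] = 0.1157
Node d (S = 70): V_d = e^(−0.08)·[0.9582·3.0000 + 0.0418·31.0000] = 3.8493
Node 0 (S = 100): V_0 = e^(−0.08)·[0.9582·0.1157 + 0.0418·3.8493] = 0.2508

$0.25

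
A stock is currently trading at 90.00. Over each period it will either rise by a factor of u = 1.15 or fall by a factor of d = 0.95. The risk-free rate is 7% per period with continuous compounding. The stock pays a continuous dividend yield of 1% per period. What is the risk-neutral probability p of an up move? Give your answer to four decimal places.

p = 0.5592

Per-period risk-free factor R = e^0.07 = 1.0725; dividend-adjusted growth = e^(0.07−0.01) = 1.0618.
Risk-neutral probability p = (1.0618 − 0.95)/(1.15 − 0.95) = 0.1118/0.2000 = 0.5592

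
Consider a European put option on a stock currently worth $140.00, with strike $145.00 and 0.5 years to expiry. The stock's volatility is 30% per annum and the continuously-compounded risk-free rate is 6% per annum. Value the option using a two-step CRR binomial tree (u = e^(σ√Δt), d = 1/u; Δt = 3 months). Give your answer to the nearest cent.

CRR parameters: u = e^(σ√Δt) = e^(0.3·√0.25) = 1.1618, d = 1/u = 0.8607
Per-period rate: rΔt = 0.06·0.25 = 0.015, so R = e^0.015 = 1.0151
Risk-neutral probability p = (e^0.015 − 0.8607)/(1.1618 − 0.8607) = 0.1544/0.3011 = 0.5128
Terminal stock prices: S_uu = 189, S_ud = 140, S_dd = 103.7
Terminal payoffs (K − S): max(-43.98, 0) = 0, max(5, 0) = 5, max(41.29, 0) = 41.29
Node u (S = 162.7): V_u = e^(−0.015)·[0.5128·0.0000 + 0.4872·5.0000] = 2.3999
Node d (S = 120.5): V_d = e^(−0.015)·[0.5128·5.0000 + 0.4872·41.2854] = 22.3421
Node 0 (S = 140): V_0 = e^(−0.015)·[0.5128·2.3999 + 0.4872·22.3421] = 11.9362

$11.94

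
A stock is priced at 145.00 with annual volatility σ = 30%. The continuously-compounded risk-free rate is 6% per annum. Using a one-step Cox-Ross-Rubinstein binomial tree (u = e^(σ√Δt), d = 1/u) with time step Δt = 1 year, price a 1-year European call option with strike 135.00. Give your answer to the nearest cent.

30.15

CRR parameters: u = e^(σ√Δt) = e^(0.3·√1) = 1.3499, d = 1/u = 0.7408
Per-period rate: rΔt = 0.06·1 = 0.06, so R = e^0.06 = 1.0618
Risk-neutral probability p = (e^0.06 − 0.7408)/(1.3499 − 0.7408) = 0.3210/0.6090 = 0.5271
Terminal stock prices: S_u = 195.7, S_d = 107.4
Terminal payoffs (S − K): max(60.73, 0) = 60.73, max(-27.58, 0) = 0
Node 0 (S = 145): V_0 = e^(−0.06)·[0.5271·60.7295 + 0.4729·0.0000] = 30.1457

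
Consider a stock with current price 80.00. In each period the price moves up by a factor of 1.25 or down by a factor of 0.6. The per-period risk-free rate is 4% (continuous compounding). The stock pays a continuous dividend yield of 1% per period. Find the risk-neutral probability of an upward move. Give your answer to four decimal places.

p = 0.6622

Per-period risk-free factor R = e^0.04 = 1.0408; dividend-adjusted growth = e^(0.04−0.01) = 1.0305.
Risk-neutral probability p = (1.0305 − 0.6)/(1.25 − 0.6) = 0.4305/0.6500 = 0.6622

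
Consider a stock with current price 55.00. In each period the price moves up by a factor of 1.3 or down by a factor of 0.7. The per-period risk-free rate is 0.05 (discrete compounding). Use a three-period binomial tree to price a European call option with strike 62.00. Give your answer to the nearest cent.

11.21

Risk-neutral probability p = (1 + 0.05 − 0.7)/(1.3 − 0.7) = 0.3500/0.6000 = 0.5833
Terminal stock prices: S_uuu = 120.8, S_uud = 65.06, S_udd = 35.03, S_ddd = 18.86
Terminal payoffs (S − K): max(58.84, 0) = 58.84, max(3.065, 0) = 3.065, max(-26.97, 0) = 0, max(-43.14, 0) = 0
Node uu (S = 92.95): V_uu = 1/1.05·[0.5833·58.8350 + 0.4167·3.0650] = 33.9024
Node ud (S = 50.05): V_ud = 1/1.05·[0.5833·3.0650 + 0.4167·0.0000] = 1.7028
Node dd (S = 26.95): V_dd = 1/1.05·[0.5833·0.0000 + 0.4167·0.0000] = 0.0000
Node u (S = 71.5): V_u = 1/1.05·[0.5833·33.9024 + 0.4167·1.7028] = 19.5104
Node d (S = 38.5): V_d = 1/1.05·[0.5833·1.7028 + 0.4167·0.0000] = 0.9460
Node 0 (S = 55): V_0 = 1/1.05·[0.5833·19.5104 + 0.4167·0.9460] = 11.2145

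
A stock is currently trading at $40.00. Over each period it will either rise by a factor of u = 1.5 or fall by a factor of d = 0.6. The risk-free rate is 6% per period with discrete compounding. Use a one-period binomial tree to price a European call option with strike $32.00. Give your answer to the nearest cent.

Risk-neutral probability p = (1 + 0.06 − 0.6)/(1.5 − 0.6) = 0.4600/0.9000 = 0.5111
Terminal stock prices: S_u = 60, S_d = 24
Terminal payoffs (S − K): max(28, 0) = 28, max(-8, 0) = 0
Node 0 (S = 40): V_0 = 1/1.06·[0.5111·28.0000 + 0.4889·0.0000] = 13.5010

$13.50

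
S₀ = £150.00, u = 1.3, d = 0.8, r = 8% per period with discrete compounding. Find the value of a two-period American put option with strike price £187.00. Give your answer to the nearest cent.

£37.00

Risk-neutral probability p = (1 + 0.08 − 0.8)/(1.3 − 0.8) = 0.2800/0.5000 = 0.5600
Terminal stock prices: S_uu = 253.5, S_ud = 156, S_dd = 96
Terminal payoffs (K − S): max(-66.5, 0) = 0, max(31, 0) = 31, max(91, 0) = 91
Node u (S = 195): continuation = 1/1.08·[0.5600·0.0000 + 0.4400·31.0000] = 12.6296; exercise value = 0.0000 ≤ continuation, so V_u = 12.6296
Node d (S = 120): continuation = 1/1.08·[0.5600·31.0000 + 0.4400·91.0000] = 53.1481; exercise value = 67.0000 > continuation, so V_d = 67.0000 (exercise)
Node 0 (S = 150): continuation = 1/1.08·[0.5600·12.6296 + 0.4400·67.0000] = 33.8450; exercise value = 37.0000 > continuation, so V_0 = 37.0000 (exercise)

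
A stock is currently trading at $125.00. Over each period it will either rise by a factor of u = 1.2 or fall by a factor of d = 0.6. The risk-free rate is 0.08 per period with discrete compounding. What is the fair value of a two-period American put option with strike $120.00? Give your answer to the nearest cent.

Risk-neutral probability p = (1 + 0.08 − 0.6)/(1.2 − 0.6) = 0.4800/0.6000 = 0.8000
Terminal stock prices: S_uu = 180, S_ud = 90, S_dd = 45
Terminal payoffs (K − S): max(-60, 0) = 0, max(30, 0) = 30, max(75, 0) = 75
Node u (S = 150): continuation = 1/1.08·[0.8000·0.0000 + 0.2000·30.0000] = 5.5556; exercise value = 0.0000 ≤ continuation, so V_u = 5.5556
Node d (S = 75): continuation = 1/1.08·[0.8000·30.0000 + 0.2000·75.0000] = 36.1111; exercise value = 45.0000 > continuation, so V_d = 45.0000 (exercise)
Node 0 (S = 125): continuation = 1/1.08·[0.8000·5.5556 + 0.2000·45.0000] = 12.4486; exercise value = 0.0000 ≤ continuation, so V_0 = 12.4486

$12.45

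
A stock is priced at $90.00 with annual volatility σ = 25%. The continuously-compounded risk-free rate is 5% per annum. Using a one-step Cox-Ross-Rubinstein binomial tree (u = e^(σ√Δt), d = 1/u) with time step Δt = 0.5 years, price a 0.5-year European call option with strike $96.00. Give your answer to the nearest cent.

$5.86

CRR parameters: u = e^(σ√Δt) = e^(0.25·√0.5) = 1.1934, d = 1/u = 0.8380
Per-period rate: rΔt = 0.05·0.5 = 0.025, so R = e^0.025 = 1.0253
Risk-neutral probability p = (e^0.025 − 0.8380)/(1.1934 − 0.8380) = 0.1873/0.3554 = 0.5272
Terminal stock prices: S_u = 107.4, S_d = 75.42
Terminal payoffs (S − K): max(11.4, 0) = 11.4, max(-20.58, 0) = 0
Node 0 (S = 90): V_0 = e^(−0.025)·[0.5272·11.4028 + 0.4728·0.0000] = 5.8626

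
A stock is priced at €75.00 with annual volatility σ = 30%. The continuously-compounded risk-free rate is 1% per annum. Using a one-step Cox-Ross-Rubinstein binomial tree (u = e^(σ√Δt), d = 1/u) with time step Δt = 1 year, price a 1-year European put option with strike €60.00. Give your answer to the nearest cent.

€2.45

CRR parameters: u = e^(σ√Δt) = e^(0.3·√1) = 1.3499, d = 1/u = 0.7408
Per-period rate: rΔt = 0.01·1 = 0.01, so R = e^0.01 = 1.0101
Risk-neutral probability p = (e^0.01 − 0.7408)/(1.3499 − 0.7408) = 0.2692/0.6090 = 0.4421
Terminal stock prices: S_u = 101.2, S_d = 55.56
Terminal payoffs (K − S): max(-41.24, 0) = 0, max(4.439, 0) = 4.439
Node 0 (S = 75): V_0 = e^(−0.01)·[0.4421·0.0000 + 0.5579·4.4386] = 2.4519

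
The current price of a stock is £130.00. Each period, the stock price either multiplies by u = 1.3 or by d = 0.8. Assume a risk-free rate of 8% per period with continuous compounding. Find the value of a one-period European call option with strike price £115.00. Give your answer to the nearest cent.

£28.24

Risk-neutral probability p = (e^0.08 − 0.8)/(1.3 − 0.8) = 0.2833/0.5000 = 0.5666
Terminal stock prices: S_u = 169, S_d = 104
Terminal payoffs (S − K): max(54, 0) = 54, max(-11, 0) = 0
Node 0 (S = 130): V_0 = e^(−0.08)·[0.5666·54.0000 + 0.4334·0.0000] = 28.2427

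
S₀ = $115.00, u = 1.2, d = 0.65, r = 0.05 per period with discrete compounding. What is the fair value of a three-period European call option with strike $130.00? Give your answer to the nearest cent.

$22.84

Risk-neutral probability p = (1 + 0.05 − 0.65)/(1.2 − 0.65) = 0.4000/0.5500 = 0.7273
Terminal stock prices: S_uuu = 198.7, S_uud = 107.6, S_udd = 58.31, S_ddd = 31.58
Terminal payoffs (S − K): max(68.72, 0) = 68.72, max(-22.36, 0) = 0, max(-71.69, 0) = 0, max(-98.42, 0) = 0
Node uu (S = 165.6): V_uu = 1/1.05·[0.7273·68.7200 + 0.2727·0.0000] = 47.5983
Node ud (S = 89.7): V_ud = 1/1.05·[0.7273·0.0000 + 0.2727·0.0000] = 0.0000
Node dd (S = 48.59): V_dd = 1/1.05·[0.7273·0.0000 + 0.2727·0.0000] = 0.0000
Node u (S = 138): V_u = 1/1.05·[0.7273·47.5983 + 0.2727·0.0000] = 32.9685
Node d (S = 74.75): V_d = 1/1.05·[0.7273·0.0000 + 0.2727·0.0000] = 0.0000
Node 0 (S = 115): V_0 = 1/1.05·[0.7273·32.9685 + 0.2727·0.0000] = 22.8353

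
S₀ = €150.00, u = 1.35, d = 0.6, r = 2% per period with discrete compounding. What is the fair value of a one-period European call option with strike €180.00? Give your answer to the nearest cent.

Risk-neutral probability p = (1 + 0.02 − 0.6)/(1.35 − 0.6) = 0.4200/0.7500 = 0.5600
Terminal stock prices: S_u = 202.5, S_d = 90
Terminal payoffs (S − K): max(22.5, 0) = 22.5, max(-90, 0) = 0
Node 0 (S = 150): V_0 = 1/1.02·[0.5600·22.5000 + 0.4400·0.0000] = 12.3529

€12.35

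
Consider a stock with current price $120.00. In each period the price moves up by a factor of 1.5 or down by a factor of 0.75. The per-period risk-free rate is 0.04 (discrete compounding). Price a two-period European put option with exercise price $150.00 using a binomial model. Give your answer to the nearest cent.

Risk-neutral probability p = (1 + 0.04 − 0.75)/(1.5 − 0.75) = 0.2900/0.7500 = 0.3867
Terminal stock prices: S_uu = 270, S_ud = 135, S_dd = 67.5
Terminal payoffs (K − S): max(-120, 0) = 0, max(15, 0) = 15, max(82.5, 0) = 82.5
Node u (S = 180): V_u = 1/1.04·[0.3867·0.0000 + 0.6133·15.0000] = 8.8462
Node d (S = 90): V_d = 1/1.04·[0.3867·15.0000 + 0.6133·82.5000] = 54.2308
Node 0 (S = 120): V_0 = 1/1.04·[0.3867·8.8462 + 0.6133·54.2308] = 35.2712

$35.27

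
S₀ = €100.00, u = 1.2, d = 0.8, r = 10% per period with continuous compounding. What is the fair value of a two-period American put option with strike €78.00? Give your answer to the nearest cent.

€0.64

Risk-neutral probability p = (e^0.1 − 0.8)/(1.2 − 0.8) = 0.3052/0.4000 = 0.7629
Terminal stock prices: S_uu = 144, S_ud = 96, S_dd = 64
Terminal payoffs (K − S): max(-66, 0) = 0, max(-18, 0) = 0, max(14, 0) = 14
Node u (S = 120): continuation = e^(−0.1)·[0.7629·0.0000 + 0.2371·0.0000] = 0.0000; exercise value = 0.0000 ≤ continuation, so V_u = 0.0000
Node d (S = 80): continuation = e^(−0.1)·[0.7629·0.0000 + 0.2371·14.0000] = 3.0032; exercise value = 0.0000 ≤ continuation, so V_d = 3.0032
Node 0 (S = 100): continuation = e^(−0.1)·[0.7629·0.0000 + 0.2371·3.0032] = 0.6442; exercise value = 0.0000 ≤ continuation, so V_0 = 0.6442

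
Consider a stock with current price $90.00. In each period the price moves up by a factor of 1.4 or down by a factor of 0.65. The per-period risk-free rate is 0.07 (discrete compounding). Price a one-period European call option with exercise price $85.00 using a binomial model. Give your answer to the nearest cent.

$21.46

Risk-neutral probability p = (1 + 0.07 − 0.65)/(1.4 − 0.65) = 0.4200/0.7500 = 0.5600
Terminal stock prices: S_u = 126, S_d = 58.5
Terminal payoffs (S − K): max(41, 0) = 41, max(-26.5, 0) = 0
Node 0 (S = 90): V_0 = 1/1.07·[0.5600·41.0000 + 0.4400·0.0000] = 21.4579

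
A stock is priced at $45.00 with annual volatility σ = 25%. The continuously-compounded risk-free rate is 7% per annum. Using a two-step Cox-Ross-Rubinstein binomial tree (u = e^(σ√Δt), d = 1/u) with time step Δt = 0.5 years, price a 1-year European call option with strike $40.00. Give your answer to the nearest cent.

CRR parameters: u = e^(σ√Δt) = e^(0.25·√0.5) = 1.1934, d = 1/u = 0.8380
Per-period rate: rΔt = 0.07·0.5 = 0.035, so R = e^0.035 = 1.0356
Risk-neutral probability p = (e^0.035 − 0.8380)/(1.1934 − 0.8380) = 0.1977/0.3554 = 0.5561
Terminal stock prices: S_uu = 64.09, S_ud = 45, S_dd = 31.6
Terminal payoffs (S − K): max(24.09, 0) = 24.09, max(5, 0) = 5, max(-8.402, 0) = 0
Node u (S = 53.7): V_u = e^(−0.035)·[0.5561·24.0854 + 0.4439·5.0000] = 15.0772
Node d (S = 37.71): V_d = e^(−0.035)·[0.5561·5.0000 + 0.4439·0.0000] = 2.6851
Node 0 (S = 45): V_0 = e^(−0.035)·[0.5561·15.0772 + 0.4439·2.6851] = 9.2475

$9.25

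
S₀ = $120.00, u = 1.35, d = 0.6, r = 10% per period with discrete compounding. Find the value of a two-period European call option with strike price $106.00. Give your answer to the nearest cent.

$41.40

Risk-neutral probability p = (1 + 0.1 − 0.6)/(1.35 − 0.6) = 0.5000/0.7500 = 0.6667
Terminal stock prices: S_uu = 218.7, S_ud = 97.2, S_dd = 43.2
Terminal payoffs (S − K): max(112.7, 0) = 112.7, max(-8.8, 0) = 0, max(-62.8, 0) = 0
Node u (S = 162): V_u = 1/1.1·[0.6667·112.7000 + 0.3333·0.0000] = 68.3030
Node d (S = 72): V_d = 1/1.1·[0.6667·0.0000 + 0.3333·0.0000] = 0.0000
Node 0 (S = 120): V_0 = 1/1.1·[0.6667·68.3030 + 0.3333·0.0000] = 41.3958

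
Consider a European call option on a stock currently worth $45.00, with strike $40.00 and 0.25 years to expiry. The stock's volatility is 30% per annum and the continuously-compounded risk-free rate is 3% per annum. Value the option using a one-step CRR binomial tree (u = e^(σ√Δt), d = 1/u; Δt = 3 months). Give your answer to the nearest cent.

$5.94

CRR parameters: u = e^(σ√Δt) = e^(0.3·√0.25) = 1.1618, d = 1/u = 0.8607
Per-period rate: rΔt = 0.03·0.25 = 0.0075, so R = e^0.0075 = 1.0075
Risk-neutral probability p = (e^0.0075 − 0.8607)/(1.1618 − 0.8607) = 0.1468/0.3011 = 0.4876
Terminal stock prices: S_u = 52.28, S_d = 38.73
Terminal payoffs (S − K): max(12.28, 0) = 12.28, max(-1.268, 0) = 0
Node 0 (S = 45): V_0 = e^(−0.0075)·[0.4876·12.2825 + 0.5124·0.0000] = 5.9439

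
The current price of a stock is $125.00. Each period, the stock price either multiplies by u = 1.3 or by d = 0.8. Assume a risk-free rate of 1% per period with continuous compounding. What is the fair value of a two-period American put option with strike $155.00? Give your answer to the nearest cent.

Risk-neutral probability p = (e^0.01 − 0.8)/(1.3 − 0.8) = 0.2101/0.5000 = 0.4201
Terminal stock prices: S_uu = 211.3, S_ud = 130, S_dd = 80
Terminal payoffs (K − S): max(-56.25, 0) = 0, max(25, 0) = 25, max(75, 0) = 75
Node u (S = 162.5): continuation = e^(−0.01)·[0.4201·0.0000 + 0.5799·25.0000] = 14.3532; exercise value = 0.0000 ≤ continuation, so V_u = 14.3532
Node d (S = 100): continuation = e^(−0.01)·[0.4201·25.0000 + 0.5799·75.0000] = 53.4577; exercise value = 55.0000 > continuation, so V_d = 55.0000 (exercise)
Node 0 (S = 125): continuation = e^(−0.01)·[0.4201·14.3532 + 0.5799·55.0000] = 37.5469; exercise value = 30.0000 ≤ continuation, so V_0 = 37.5469

$37.55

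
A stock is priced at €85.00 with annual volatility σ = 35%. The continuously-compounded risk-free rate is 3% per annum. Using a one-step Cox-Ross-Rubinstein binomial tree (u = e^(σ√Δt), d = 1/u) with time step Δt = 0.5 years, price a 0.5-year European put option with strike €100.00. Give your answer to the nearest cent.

€17.61

CRR parameters: u = e^(σ√Δt) = e^(0.35·√0.5) = 1.2808, d = 1/u = 0.7808
Per-period rate: rΔt = 0.03·0.5 = 0.015, so R = e^0.015 = 1.0151
Risk-neutral probability p = (e^0.015 − 0.7808)/(1.2808 − 0.7808) = 0.2344/0.5000 = 0.4687
Terminal stock prices: S_u = 108.9, S_d = 66.36
Terminal payoffs (K − S): max(-8.868, 0) = 0, max(33.64, 0) = 33.64
Node 0 (S = 85): V_0 = e^(−0.015)·[0.4687·0.0000 + 0.5313·33.6354] = 17.6056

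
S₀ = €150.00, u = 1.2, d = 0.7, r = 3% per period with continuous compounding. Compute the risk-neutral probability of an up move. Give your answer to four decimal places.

Risk-neutral probability p = (e^0.03 − 0.7)/(1.2 − 0.7) = 0.3305/0.5000 = 0.6609

p = 0.6609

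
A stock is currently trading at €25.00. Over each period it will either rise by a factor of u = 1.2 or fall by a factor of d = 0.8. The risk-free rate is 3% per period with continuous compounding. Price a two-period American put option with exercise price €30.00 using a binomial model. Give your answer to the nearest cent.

€5.49

Risk-neutral probability p = (e^0.03 − 0.8)/(1.2 − 0.8) = 0.2305/0.4000 = 0.5761
Terminal stock prices: S_uu = 36, S_ud = 24, S_dd = 16
Terminal payoffs (K − S): max(-6, 0) = 0, max(6, 0) = 6, max(14, 0) = 14
Node u (S = 30): continuation = e^(−0.03)·[0.5761·0.0000 + 0.4239·6.0000] = 2.4680; exercise value = 0.0000 ≤ continuation, so V_u = 2.4680
Node d (S = 20): continuation = e^(−0.03)·[0.5761·6.0000 + 0.4239·14.0000] = 9.1134; exercise value = 10.0000 > continuation, so V_d = 10.0000 (exercise)
Node 0 (S = 25): continuation = e^(−0.03)·[0.5761·2.4680 + 0.4239·10.0000] = 5.4933; exercise value = 5.0000 ≤ continuation, so V_0 = 5.4933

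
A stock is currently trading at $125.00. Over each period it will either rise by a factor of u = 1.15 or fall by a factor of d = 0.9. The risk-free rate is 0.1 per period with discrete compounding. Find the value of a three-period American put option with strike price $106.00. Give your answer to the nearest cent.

$0.16

Risk-neutral probability p = (1 + 0.1 − 0.9)/(1.15 − 0.9) = 0.2000/0.2500 = 0.8000
Terminal stock prices: S_uuu = 190.1, S_uud = 148.8, S_udd = 116.4, S_ddd = 91.13
Terminal payoffs (K − S): max(-84.11, 0) = 0, max(-42.78, 0) = 0, max(-10.44, 0) = 0, max(14.87, 0) = 14.87
Node uu (S = 165.3): continuation = 1/1.1·[0.8000·0.0000 + 0.2000·0.0000] = 0.0000; exercise value = 0.0000 ≤ continuation, so V_uu = 0.0000
Node ud (S = 129.4): continuation = 1/1.1·[0.8000·0.0000 + 0.2000·0.0000] = 0.0000; exercise value = 0.0000 ≤ continuation, so V_ud = 0.0000
Node dd (S = 101.2): continuation = 1/1.1·[0.8000·0.0000 + 0.2000·14.8750] = 2.7045; exercise value = 4.7500 > continuation, so V_dd = 4.7500 (exercise)
Node u (S = 143.8): continuation = 1/1.1·[0.8000·0.0000 + 0.2000·0.0000] = 0.0000; exercise value = 0.0000 ≤ continuation, so V_u = 0.0000
Node d (S = 112.5): continuation = 1/1.1·[0.8000·0.0000 + 0.2000·4.7500] = 0.8636; exercise value = 0.0000 ≤ continuation, so V_d = 0.8636
Node 0 (S = 125): continuation = 1/1.1·[0.8000·0.0000 + 0.2000·0.8636] = 0.1570; exercise value = 0.0000 ≤ continuation, so V_0 = 0.1570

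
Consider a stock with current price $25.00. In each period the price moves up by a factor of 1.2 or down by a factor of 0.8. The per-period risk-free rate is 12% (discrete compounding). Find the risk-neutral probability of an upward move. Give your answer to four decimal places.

Risk-neutral probability p = (1 + 0.12 − 0.8)/(1.2 − 0.8) = 0.3200/0.4000 = 0.8000

p = 0.8000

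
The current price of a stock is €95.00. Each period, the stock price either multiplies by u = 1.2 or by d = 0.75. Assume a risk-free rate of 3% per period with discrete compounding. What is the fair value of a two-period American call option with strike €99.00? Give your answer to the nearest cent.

Risk-neutral probability p = (1 + 0.03 − 0.75)/(1.2 − 0.75) = 0.2800/0.4500 = 0.6222
Terminal stock prices: S_uu = 136.8, S_ud = 85.5, S_dd = 53.44
Terminal payoffs (S − K): max(37.8, 0) = 37.8, max(-13.5, 0) = 0, max(-45.56, 0) = 0
Node u (S = 114): continuation = 1/1.03·[0.6222·37.8000 + 0.3778·0.0000] = 22.8350; exercise value = 15.0000 ≤ continuation, so V_u = 22.8350
Node d (S = 71.25): continuation = 1/1.03·[0.6222·0.0000 + 0.3778·0.0000] = 0.0000; exercise value = 0.0000 ≤ continuation, so V_d = 0.0000
Node 0 (S = 95): continuation = 1/1.03·[0.6222·22.8350 + 0.3778·0.0000] = 13.7946; exercise value = 0.0000 ≤ continuation, so V_0 = 13.7946

€13.79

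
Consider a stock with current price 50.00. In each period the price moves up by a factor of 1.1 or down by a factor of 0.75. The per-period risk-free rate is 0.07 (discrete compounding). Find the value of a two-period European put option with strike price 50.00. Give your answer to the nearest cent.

Risk-neutral probability p = (1 + 0.07 − 0.75)/(1.1 − 0.75) = 0.3200/0.3500 = 0.9143
Terminal stock prices: S_uu = 60.5, S_ud = 41.25, S_dd = 28.12
Terminal payoffs (K − S): max(-10.5, 0) = 0, max(8.75, 0) = 8.75, max(21.88, 0) = 21.88
Node u (S = 55): V_u = 1/1.07·[0.9143·0.0000 + 0.0857·8.7500] = 0.7009
Node d (S = 37.5): V_d = 1/1.07·[0.9143·8.7500 + 0.0857·21.8750] = 9.2290
Node 0 (S = 50): V_0 = 1/1.07·[0.9143·0.7009 + 0.0857·9.2290] = 1.3382

1.34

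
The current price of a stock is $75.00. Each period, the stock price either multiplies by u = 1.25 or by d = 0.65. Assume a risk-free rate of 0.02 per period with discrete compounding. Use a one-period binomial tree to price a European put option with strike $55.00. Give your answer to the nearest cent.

$2.35

Risk-neutral probability p = (1 + 0.02 − 0.65)/(1.25 − 0.65) = 0.3700/0.6000 = 0.6167
Terminal stock prices: S_u = 93.75, S_d = 48.75
Terminal payoffs (K − S): max(-38.75, 0) = 0, max(6.25, 0) = 6.25
Node 0 (S = 75): V_0 = 1/1.02·[0.6167·0.0000 + 0.3833·6.2500] = 2.3489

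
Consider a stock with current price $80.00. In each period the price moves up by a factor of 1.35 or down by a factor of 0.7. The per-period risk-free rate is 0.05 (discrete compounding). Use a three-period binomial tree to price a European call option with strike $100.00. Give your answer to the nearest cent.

Risk-neutral probability p = (1 + 0.05 − 0.7)/(1.35 − 0.7) = 0.3500/0.6500 = 0.5385
Terminal stock prices: S_uuu = 196.8, S_uud = 102.1, S_udd = 52.92, S_ddd = 27.44
Terminal payoffs (S − K): max(96.83, 0) = 96.83, max(2.06, 0) = 2.06, max(-47.08, 0) = 0, max(-72.56, 0) = 0
Node uu (S = 145.8): V_uu = 1/1.05·[0.5385·96.8300 + 0.4615·2.0600] = 50.5619
Node ud (S = 75.6): V_ud = 1/1.05·[0.5385·2.0600 + 0.4615·0.0000] = 1.0564
Node dd (S = 39.2): V_dd = 1/1.05·[0.5385·0.0000 + 0.4615·0.0000] = 0.0000
Node u (S = 108): V_u = 1/1.05·[0.5385·50.5619 + 0.4615·1.0564] = 26.3935
Node d (S = 56): V_d = 1/1.05·[0.5385·1.0564 + 0.4615·0.0000] = 0.5417
Node 0 (S = 80): V_0 = 1/1.05·[0.5385·26.3935 + 0.4615·0.5417] = 13.7733

$13.77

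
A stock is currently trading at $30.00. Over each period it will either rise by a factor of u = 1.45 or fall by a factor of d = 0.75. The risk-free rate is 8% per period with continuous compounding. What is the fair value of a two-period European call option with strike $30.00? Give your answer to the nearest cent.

$7.51

Risk-neutral probability p = (e^0.08 − 0.75)/(1.45 − 0.75) = 0.3333/0.7000 = 0.4761
Terminal stock prices: S_uu = 63.08, S_ud = 32.62, S_dd = 16.88
Terminal payoffs (S − K): max(33.08, 0) = 33.08, max(2.625, 0) = 2.625, max(-13.12, 0) = 0
Node u (S = 43.5): V_u = e^(−0.08)·[0.4761·33.0750 + 0.5239·2.6250] = 15.8065
Node d (S = 22.5): V_d = e^(−0.08)·[0.4761·2.6250 + 0.5239·0.0000] = 1.1537
Node 0 (S = 30): V_0 = e^(−0.08)·[0.4761·15.8065 + 0.5239·1.1537] = 7.5052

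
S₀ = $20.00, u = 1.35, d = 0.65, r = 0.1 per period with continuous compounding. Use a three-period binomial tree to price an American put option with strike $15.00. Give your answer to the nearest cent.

Risk-neutral probability p = (e^0.1 − 0.65)/(1.35 − 0.65) = 0.4552/0.7000 = 0.6502
Terminal stock prices: S_uuu = 49.21, S_uud = 23.69, S_udd = 11.41, S_ddd = 5.492
Terminal payoffs (K − S): max(-34.21, 0) = 0, max(-8.693, 0) = 0, max(3.592, 0) = 3.592, max(9.508, 0) = 9.508
Node uu (S = 36.45): continuation = e^(−0.1)·[0.6502·0.0000 + 0.3498·0.0000] = 0.0000; exercise value = 0.0000 ≤ continuation, so V_uu = 0.0000
Node ud (S = 17.55): continuation = e^(−0.1)·[0.6502·0.0000 + 0.3498·3.5925] = 1.1369; exercise value = 0.0000 ≤ continuation, so V_ud = 1.1369
Node dd (S = 8.45): continuation = e^(−0.1)·[0.6502·3.5925 + 0.3498·9.5075] = 5.1226; exercise value = 6.5500 > continuation, so V_dd = 6.5500 (exercise)
Node u (S = 27): continuation = e^(−0.1)·[0.6502·0.0000 + 0.3498·1.1369] = 0.3598; exercise value = 0.0000 ≤ continuation, so V_u = 0.3598
Node d (S = 13): continuation = e^(−0.1)·[0.6502·1.1369 + 0.3498·6.5500] = 2.7418; exercise value = 2.0000 ≤ continuation, so V_d = 2.7418
Node 0 (S = 20): continuation = e^(−0.1)·[0.6502·0.3598 + 0.3498·2.7418] = 1.0794; exercise value = 0.0000 ≤ continuation, so V_0 = 1.0794

$1.08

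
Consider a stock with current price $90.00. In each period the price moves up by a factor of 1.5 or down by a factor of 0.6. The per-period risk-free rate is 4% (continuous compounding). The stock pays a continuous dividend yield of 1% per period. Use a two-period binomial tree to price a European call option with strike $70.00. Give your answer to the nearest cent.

Per-period risk-free factor R = e^0.04 = 1.0408; dividend-adjusted growth = e^(0.04−0.01) = 1.0305.
Risk-neutral probability p = (1.0305 − 0.6)/(1.5 − 0.6) = 0.4305/0.9000 = 0.4783
Terminal stock prices: S_uu = 202.5, S_ud = 81, S_dd = 32.4
Terminal payoffs (S − K): max(132.5, 0) = 132.5, max(11, 0) = 11, max(-37.6, 0) = 0
Node u (S = 135): V_u = e^(−0.04)·[0.4783·132.5000 + 0.5217·11.0000] = 66.4015
Node d (S = 54): V_d = e^(−0.04)·[0.4783·11.0000 + 0.5217·0.0000] = 5.0548
Node 0 (S = 90): V_0 = e^(−0.04)·[0.4783·66.4015 + 0.5217·5.0548] = 33.0472

$33.05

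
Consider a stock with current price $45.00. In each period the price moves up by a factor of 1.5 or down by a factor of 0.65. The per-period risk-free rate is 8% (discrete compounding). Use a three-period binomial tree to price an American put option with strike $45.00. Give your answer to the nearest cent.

Risk-neutral probability p = (1 + 0.08 − 0.65)/(1.5 − 0.65) = 0.4300/0.8500 = 0.5059
Terminal stock prices: S_uuu = 151.9, S_uud = 65.81, S_udd = 28.52, S_ddd = 12.36
Terminal payoffs (K − S): max(-106.9, 0) = 0, max(-20.81, 0) = 0, max(16.48, 0) = 16.48, max(32.64, 0) = 32.64
Node uu (S = 101.2): continuation = 1/1.08·[0.5059·0.0000 + 0.4941·0.0000] = 0.0000; exercise value = 0.0000 ≤ continuation, so V_uu = 0.0000
Node ud (S = 43.88): continuation = 1/1.08·[0.5059·0.0000 + 0.4941·16.4812] = 7.5404; exercise value = 1.1250 ≤ continuation, so V_ud = 7.5404
Node dd (S = 19.01): continuation = 1/1.08·[0.5059·16.4812 + 0.4941·32.6419] = 22.6542; exercise value = 25.9875 > continuation, so V_dd = 25.9875 (exercise)
Node u (S = 67.5): continuation = 1/1.08·[0.5059·0.0000 + 0.4941·7.5404] = 3.4499; exercise value = 0.0000 ≤ continuation, so V_u = 3.4499
Node d (S = 29.25): continuation = 1/1.08·[0.5059·7.5404 + 0.4941·25.9875] = 15.4217; exercise value = 15.7500 > continuation, so V_d = 15.7500 (exercise)
Node 0 (S = 45): continuation = 1/1.08·[0.5059·3.4499 + 0.4941·15.7500] = 8.8218; exercise value = 0.0000 ≤ continuation, so V_0 = 8.8218

$8.82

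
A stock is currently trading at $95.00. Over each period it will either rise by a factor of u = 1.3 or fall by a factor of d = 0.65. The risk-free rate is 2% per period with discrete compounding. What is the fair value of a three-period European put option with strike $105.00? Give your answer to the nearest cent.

$21.97

Risk-neutral probability p = (1 + 0.02 − 0.65)/(1.3 − 0.65) = 0.3700/0.6500 = 0.5692
Terminal stock prices: S_uuu = 208.7, S_uud = 104.4, S_udd = 52.18, S_ddd = 26.09
Terminal payoffs (K − S): max(-103.7, 0) = 0, max(0.6425, 0) = 0.6425, max(52.82, 0) = 52.82, max(78.91, 0) = 78.91
Node uu (S = 160.6): V_uu = 1/1.02·[0.5692·0.0000 + 0.4308·0.6425] = 0.2713
Node ud (S = 80.28): V_ud = 1/1.02·[0.5692·0.6425 + 0.4308·52.8212] = 22.6662
Node dd (S = 40.14): V_dd = 1/1.02·[0.5692·52.8212 + 0.4308·78.9106] = 62.8037
Node u (S = 123.5): V_u = 1/1.02·[0.5692·0.2713 + 0.4308·22.6662] = 9.7239
Node d (S = 61.75): V_d = 1/1.02·[0.5692·22.6662 + 0.4308·62.8037] = 39.1727
Node 0 (S = 95): V_0 = 1/1.02·[0.5692·9.7239 + 0.4308·39.1727] = 21.9701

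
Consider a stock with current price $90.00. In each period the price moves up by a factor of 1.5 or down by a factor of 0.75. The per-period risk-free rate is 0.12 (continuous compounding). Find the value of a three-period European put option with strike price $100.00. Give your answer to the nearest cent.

$11.56

Risk-neutral probability p = (e^0.12 − 0.75)/(1.5 − 0.75) = 0.3775/0.7500 = 0.5033
Terminal stock prices: S_uuu = 303.8, S_uud = 151.9, S_udd = 75.94, S_ddd = 37.97
Terminal payoffs (K − S): max(-203.8, 0) = 0, max(-51.88, 0) = 0, max(24.06, 0) = 24.06, max(62.03, 0) = 62.03
Node uu (S = 202.5): V_uu = e^(−0.12)·[0.5033·0.0000 + 0.4967·0.0000] = 0.0000
Node ud (S = 101.2): V_ud = e^(−0.12)·[0.5033·0.0000 + 0.4967·24.0625] = 10.5997
Node dd (S = 50.62): V_dd = e^(−0.12)·[0.5033·24.0625 + 0.4967·62.0312] = 38.0670
Node u (S = 135): V_u = e^(−0.12)·[0.5033·0.0000 + 0.4967·10.5997] = 4.6693
Node d (S = 67.5): V_d = e^(−0.12)·[0.5033·10.5997 + 0.4967·38.0670] = 21.5007
Node 0 (S = 90): V_0 = e^(−0.12)·[0.5033·4.6693 + 0.4967·21.5007] = 11.5556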